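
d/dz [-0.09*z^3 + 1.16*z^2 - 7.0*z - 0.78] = -0.27*z^2 + 2.32*z - 7.0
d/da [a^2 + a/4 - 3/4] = 2*a + 1/4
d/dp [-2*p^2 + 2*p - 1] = 2 - 4*p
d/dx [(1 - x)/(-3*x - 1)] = 4/(3*x + 1)^2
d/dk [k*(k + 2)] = 2*k + 2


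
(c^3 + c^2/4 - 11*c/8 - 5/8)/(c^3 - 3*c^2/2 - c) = (4*c^2 - c - 5)/(4*c*(c - 2))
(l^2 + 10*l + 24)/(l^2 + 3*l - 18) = (l + 4)/(l - 3)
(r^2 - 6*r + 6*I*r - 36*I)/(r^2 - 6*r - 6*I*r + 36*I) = (r + 6*I)/(r - 6*I)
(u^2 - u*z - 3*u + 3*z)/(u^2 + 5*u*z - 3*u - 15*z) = (u - z)/(u + 5*z)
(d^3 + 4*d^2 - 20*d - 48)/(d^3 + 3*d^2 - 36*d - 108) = (d^2 - 2*d - 8)/(d^2 - 3*d - 18)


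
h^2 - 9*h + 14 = (h - 7)*(h - 2)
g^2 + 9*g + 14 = (g + 2)*(g + 7)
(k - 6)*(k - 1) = k^2 - 7*k + 6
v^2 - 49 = (v - 7)*(v + 7)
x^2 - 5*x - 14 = (x - 7)*(x + 2)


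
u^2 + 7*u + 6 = (u + 1)*(u + 6)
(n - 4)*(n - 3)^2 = n^3 - 10*n^2 + 33*n - 36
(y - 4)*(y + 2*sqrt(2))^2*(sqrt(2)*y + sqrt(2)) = sqrt(2)*y^4 - 3*sqrt(2)*y^3 + 8*y^3 - 24*y^2 + 4*sqrt(2)*y^2 - 24*sqrt(2)*y - 32*y - 32*sqrt(2)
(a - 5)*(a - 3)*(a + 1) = a^3 - 7*a^2 + 7*a + 15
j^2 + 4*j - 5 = (j - 1)*(j + 5)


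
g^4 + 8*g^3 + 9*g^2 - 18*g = g*(g - 1)*(g + 3)*(g + 6)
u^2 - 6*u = u*(u - 6)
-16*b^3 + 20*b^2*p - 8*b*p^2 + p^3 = (-4*b + p)*(-2*b + p)^2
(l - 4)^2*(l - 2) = l^3 - 10*l^2 + 32*l - 32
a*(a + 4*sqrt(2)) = a^2 + 4*sqrt(2)*a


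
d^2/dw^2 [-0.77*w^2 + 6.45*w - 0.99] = -1.54000000000000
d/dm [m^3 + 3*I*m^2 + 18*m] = 3*m^2 + 6*I*m + 18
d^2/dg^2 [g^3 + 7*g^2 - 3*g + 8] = 6*g + 14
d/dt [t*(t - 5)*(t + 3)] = 3*t^2 - 4*t - 15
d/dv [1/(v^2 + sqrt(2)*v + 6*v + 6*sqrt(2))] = (-2*v - 6 - sqrt(2))/(v^2 + sqrt(2)*v + 6*v + 6*sqrt(2))^2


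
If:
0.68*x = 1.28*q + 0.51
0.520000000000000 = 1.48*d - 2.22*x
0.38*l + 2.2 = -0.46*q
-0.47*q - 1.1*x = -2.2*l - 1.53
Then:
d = -5.05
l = -2.99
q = -2.31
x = -3.60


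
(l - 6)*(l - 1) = l^2 - 7*l + 6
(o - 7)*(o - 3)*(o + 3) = o^3 - 7*o^2 - 9*o + 63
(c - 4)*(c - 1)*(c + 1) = c^3 - 4*c^2 - c + 4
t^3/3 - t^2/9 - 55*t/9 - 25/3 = (t/3 + 1)*(t - 5)*(t + 5/3)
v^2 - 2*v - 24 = (v - 6)*(v + 4)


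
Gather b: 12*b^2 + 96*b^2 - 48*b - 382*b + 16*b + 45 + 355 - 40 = 108*b^2 - 414*b + 360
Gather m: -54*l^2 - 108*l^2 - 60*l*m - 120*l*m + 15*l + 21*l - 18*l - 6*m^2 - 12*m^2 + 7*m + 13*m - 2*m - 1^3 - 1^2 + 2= -162*l^2 + 18*l - 18*m^2 + m*(18 - 180*l)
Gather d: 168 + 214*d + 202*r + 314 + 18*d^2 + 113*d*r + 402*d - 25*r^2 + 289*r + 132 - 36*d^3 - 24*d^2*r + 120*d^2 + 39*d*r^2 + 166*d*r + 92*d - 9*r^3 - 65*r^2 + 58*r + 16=-36*d^3 + d^2*(138 - 24*r) + d*(39*r^2 + 279*r + 708) - 9*r^3 - 90*r^2 + 549*r + 630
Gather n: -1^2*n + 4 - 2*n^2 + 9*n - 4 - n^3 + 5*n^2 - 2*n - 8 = -n^3 + 3*n^2 + 6*n - 8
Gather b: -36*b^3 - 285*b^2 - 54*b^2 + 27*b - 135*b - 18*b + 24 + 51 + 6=-36*b^3 - 339*b^2 - 126*b + 81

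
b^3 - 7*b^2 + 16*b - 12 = (b - 3)*(b - 2)^2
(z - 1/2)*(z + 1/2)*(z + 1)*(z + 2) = z^4 + 3*z^3 + 7*z^2/4 - 3*z/4 - 1/2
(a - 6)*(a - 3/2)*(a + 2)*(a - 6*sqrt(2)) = a^4 - 6*sqrt(2)*a^3 - 11*a^3/2 - 6*a^2 + 33*sqrt(2)*a^2 + 18*a + 36*sqrt(2)*a - 108*sqrt(2)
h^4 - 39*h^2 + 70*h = h*(h - 5)*(h - 2)*(h + 7)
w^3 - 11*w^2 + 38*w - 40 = (w - 5)*(w - 4)*(w - 2)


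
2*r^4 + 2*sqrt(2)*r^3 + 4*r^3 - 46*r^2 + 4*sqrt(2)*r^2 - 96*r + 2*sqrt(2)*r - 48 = (r - 3*sqrt(2))*(r + 4*sqrt(2))*(sqrt(2)*r + sqrt(2))^2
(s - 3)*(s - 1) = s^2 - 4*s + 3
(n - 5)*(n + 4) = n^2 - n - 20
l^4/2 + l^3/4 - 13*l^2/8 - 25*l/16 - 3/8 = (l/2 + 1/4)*(l - 2)*(l + 1/2)*(l + 3/2)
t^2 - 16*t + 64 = (t - 8)^2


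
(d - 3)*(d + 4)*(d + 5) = d^3 + 6*d^2 - 7*d - 60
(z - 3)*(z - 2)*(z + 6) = z^3 + z^2 - 24*z + 36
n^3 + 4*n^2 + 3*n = n*(n + 1)*(n + 3)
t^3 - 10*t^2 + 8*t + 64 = (t - 8)*(t - 4)*(t + 2)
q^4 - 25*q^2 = q^2*(q - 5)*(q + 5)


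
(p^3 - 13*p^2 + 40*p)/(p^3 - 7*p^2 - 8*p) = (p - 5)/(p + 1)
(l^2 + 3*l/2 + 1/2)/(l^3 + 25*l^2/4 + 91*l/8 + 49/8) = 4*(2*l + 1)/(8*l^2 + 42*l + 49)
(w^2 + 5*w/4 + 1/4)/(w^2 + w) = (w + 1/4)/w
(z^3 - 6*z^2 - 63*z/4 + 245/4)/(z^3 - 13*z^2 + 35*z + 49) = (z^2 + z - 35/4)/(z^2 - 6*z - 7)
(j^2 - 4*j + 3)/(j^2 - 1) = (j - 3)/(j + 1)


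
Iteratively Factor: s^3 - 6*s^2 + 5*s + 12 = (s - 4)*(s^2 - 2*s - 3) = (s - 4)*(s - 3)*(s + 1)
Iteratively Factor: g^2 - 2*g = (g)*(g - 2)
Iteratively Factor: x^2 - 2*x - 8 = (x - 4)*(x + 2)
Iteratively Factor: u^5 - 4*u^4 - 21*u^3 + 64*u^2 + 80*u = (u + 4)*(u^4 - 8*u^3 + 11*u^2 + 20*u) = (u - 4)*(u + 4)*(u^3 - 4*u^2 - 5*u) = u*(u - 4)*(u + 4)*(u^2 - 4*u - 5) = u*(u - 4)*(u + 1)*(u + 4)*(u - 5)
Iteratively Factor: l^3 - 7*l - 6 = (l - 3)*(l^2 + 3*l + 2) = (l - 3)*(l + 1)*(l + 2)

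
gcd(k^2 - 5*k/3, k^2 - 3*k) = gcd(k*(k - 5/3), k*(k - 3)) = k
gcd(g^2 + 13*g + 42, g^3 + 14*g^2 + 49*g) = g + 7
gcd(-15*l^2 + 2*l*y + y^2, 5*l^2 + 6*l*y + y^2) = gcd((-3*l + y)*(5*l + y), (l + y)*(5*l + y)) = 5*l + y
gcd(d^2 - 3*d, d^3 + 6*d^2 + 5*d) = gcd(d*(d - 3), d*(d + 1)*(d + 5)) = d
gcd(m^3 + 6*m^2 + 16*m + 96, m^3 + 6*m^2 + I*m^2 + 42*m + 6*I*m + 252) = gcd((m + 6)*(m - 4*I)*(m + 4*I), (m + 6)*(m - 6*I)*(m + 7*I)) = m + 6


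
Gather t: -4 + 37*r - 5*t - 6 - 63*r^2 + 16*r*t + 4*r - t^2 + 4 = -63*r^2 + 41*r - t^2 + t*(16*r - 5) - 6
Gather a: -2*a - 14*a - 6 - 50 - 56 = -16*a - 112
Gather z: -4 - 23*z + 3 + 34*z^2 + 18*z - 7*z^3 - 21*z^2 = -7*z^3 + 13*z^2 - 5*z - 1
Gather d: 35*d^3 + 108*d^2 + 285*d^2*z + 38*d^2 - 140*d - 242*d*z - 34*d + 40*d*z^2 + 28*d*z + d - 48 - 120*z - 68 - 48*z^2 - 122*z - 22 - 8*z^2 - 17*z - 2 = 35*d^3 + d^2*(285*z + 146) + d*(40*z^2 - 214*z - 173) - 56*z^2 - 259*z - 140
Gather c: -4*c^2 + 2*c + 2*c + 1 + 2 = -4*c^2 + 4*c + 3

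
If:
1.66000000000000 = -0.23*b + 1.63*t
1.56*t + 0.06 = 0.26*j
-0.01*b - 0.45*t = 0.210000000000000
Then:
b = -9.09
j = -1.36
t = -0.26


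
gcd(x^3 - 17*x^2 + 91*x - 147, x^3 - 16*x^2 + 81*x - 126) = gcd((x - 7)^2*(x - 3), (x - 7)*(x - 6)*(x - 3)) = x^2 - 10*x + 21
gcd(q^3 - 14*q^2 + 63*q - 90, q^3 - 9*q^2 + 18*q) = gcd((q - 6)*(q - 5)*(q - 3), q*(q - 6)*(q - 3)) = q^2 - 9*q + 18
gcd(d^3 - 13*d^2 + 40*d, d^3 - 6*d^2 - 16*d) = d^2 - 8*d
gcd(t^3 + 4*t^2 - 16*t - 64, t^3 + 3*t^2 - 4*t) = t + 4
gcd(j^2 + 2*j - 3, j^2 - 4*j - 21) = j + 3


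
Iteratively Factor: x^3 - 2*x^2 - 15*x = (x)*(x^2 - 2*x - 15) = x*(x + 3)*(x - 5)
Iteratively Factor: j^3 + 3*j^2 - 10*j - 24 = (j + 2)*(j^2 + j - 12) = (j - 3)*(j + 2)*(j + 4)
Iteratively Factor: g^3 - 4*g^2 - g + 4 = (g + 1)*(g^2 - 5*g + 4) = (g - 1)*(g + 1)*(g - 4)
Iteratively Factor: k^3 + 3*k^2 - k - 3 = (k + 3)*(k^2 - 1) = (k + 1)*(k + 3)*(k - 1)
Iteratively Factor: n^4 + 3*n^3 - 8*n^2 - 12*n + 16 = (n + 4)*(n^3 - n^2 - 4*n + 4) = (n - 2)*(n + 4)*(n^2 + n - 2) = (n - 2)*(n + 2)*(n + 4)*(n - 1)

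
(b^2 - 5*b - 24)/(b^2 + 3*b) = (b - 8)/b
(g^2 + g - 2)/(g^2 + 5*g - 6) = (g + 2)/(g + 6)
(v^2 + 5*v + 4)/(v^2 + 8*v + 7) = (v + 4)/(v + 7)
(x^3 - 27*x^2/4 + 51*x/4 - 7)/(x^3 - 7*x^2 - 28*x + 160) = (4*x^2 - 11*x + 7)/(4*(x^2 - 3*x - 40))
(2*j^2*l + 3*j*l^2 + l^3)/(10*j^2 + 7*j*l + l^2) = l*(j + l)/(5*j + l)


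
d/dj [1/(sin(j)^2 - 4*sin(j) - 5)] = 2*(2 - sin(j))*cos(j)/((sin(j) - 5)^2*(sin(j) + 1)^2)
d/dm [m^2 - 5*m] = 2*m - 5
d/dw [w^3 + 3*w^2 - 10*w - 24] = 3*w^2 + 6*w - 10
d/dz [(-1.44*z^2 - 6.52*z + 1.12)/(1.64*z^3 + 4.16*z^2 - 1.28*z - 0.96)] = (2.3616*z^4 + 21.3856*z^3 + 23.456*z^2 - 6.5536*z + 7.6928)/(2.6896*z^6 + 13.6448*z^5 + 13.1072*z^4 - 13.7984*z^3 - 6.3488*z^2 + 2.4576*z + 0.9216)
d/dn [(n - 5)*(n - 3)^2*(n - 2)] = 4*n^3 - 39*n^2 + 122*n - 123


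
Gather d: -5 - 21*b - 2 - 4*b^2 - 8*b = -4*b^2 - 29*b - 7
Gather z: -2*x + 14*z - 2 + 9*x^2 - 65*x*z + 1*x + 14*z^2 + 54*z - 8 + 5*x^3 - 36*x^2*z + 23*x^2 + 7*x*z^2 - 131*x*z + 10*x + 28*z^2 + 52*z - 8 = 5*x^3 + 32*x^2 + 9*x + z^2*(7*x + 42) + z*(-36*x^2 - 196*x + 120) - 18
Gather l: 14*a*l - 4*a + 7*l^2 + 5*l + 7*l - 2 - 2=-4*a + 7*l^2 + l*(14*a + 12) - 4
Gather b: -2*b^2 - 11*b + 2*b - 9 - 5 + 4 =-2*b^2 - 9*b - 10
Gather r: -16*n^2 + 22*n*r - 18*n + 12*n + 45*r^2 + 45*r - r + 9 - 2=-16*n^2 - 6*n + 45*r^2 + r*(22*n + 44) + 7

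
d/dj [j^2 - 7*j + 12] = 2*j - 7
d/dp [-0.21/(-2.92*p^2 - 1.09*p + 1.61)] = (-1.2264*p - 0.2289)/(2.92*p^2 + 1.09*p - 1.61)^2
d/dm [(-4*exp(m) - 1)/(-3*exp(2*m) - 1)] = (-12*exp(2*m) - 6*exp(m) + 4)*exp(m)/(9*exp(4*m) + 6*exp(2*m) + 1)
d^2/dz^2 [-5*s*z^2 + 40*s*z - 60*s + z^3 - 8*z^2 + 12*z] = -10*s + 6*z - 16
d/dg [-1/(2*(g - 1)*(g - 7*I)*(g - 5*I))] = ((g - 1)*(g - 7*I) + (g - 1)*(g - 5*I) + (g - 7*I)*(g - 5*I))/(2*(g - 1)^2*(g - 7*I)^2*(g - 5*I)^2)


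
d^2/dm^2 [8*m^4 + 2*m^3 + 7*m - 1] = 12*m*(8*m + 1)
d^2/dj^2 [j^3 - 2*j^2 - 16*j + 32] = 6*j - 4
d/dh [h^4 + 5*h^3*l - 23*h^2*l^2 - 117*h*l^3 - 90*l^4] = 4*h^3 + 15*h^2*l - 46*h*l^2 - 117*l^3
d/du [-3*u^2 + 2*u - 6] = 2 - 6*u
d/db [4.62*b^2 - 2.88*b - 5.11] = 9.24*b - 2.88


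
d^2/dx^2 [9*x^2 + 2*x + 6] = 18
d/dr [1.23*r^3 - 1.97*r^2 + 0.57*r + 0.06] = 3.69*r^2 - 3.94*r + 0.57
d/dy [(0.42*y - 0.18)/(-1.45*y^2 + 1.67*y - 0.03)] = (0.609*y^2 - 0.522*y + 0.288)/(2.1025*y^4 - 4.843*y^3 + 2.8759*y^2 - 0.1002*y + 0.0009)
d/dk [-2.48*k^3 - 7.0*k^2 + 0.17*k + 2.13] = -7.44*k^2 - 14.0*k + 0.17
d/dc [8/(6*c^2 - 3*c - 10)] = 24*(1 - 4*c)/(-6*c^2 + 3*c + 10)^2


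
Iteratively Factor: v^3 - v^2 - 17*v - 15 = (v + 3)*(v^2 - 4*v - 5) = (v - 5)*(v + 3)*(v + 1)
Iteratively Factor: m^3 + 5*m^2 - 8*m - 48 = (m + 4)*(m^2 + m - 12) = (m - 3)*(m + 4)*(m + 4)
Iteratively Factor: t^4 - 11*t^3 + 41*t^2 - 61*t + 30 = (t - 1)*(t^3 - 10*t^2 + 31*t - 30) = (t - 5)*(t - 1)*(t^2 - 5*t + 6) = (t - 5)*(t - 3)*(t - 1)*(t - 2)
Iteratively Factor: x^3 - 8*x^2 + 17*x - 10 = (x - 1)*(x^2 - 7*x + 10) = (x - 2)*(x - 1)*(x - 5)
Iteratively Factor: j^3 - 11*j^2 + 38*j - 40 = (j - 5)*(j^2 - 6*j + 8) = (j - 5)*(j - 2)*(j - 4)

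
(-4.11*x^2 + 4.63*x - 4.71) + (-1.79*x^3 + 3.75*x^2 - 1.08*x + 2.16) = -1.79*x^3 - 0.36*x^2 + 3.55*x - 2.55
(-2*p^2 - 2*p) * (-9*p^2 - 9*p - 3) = 18*p^4 + 36*p^3 + 24*p^2 + 6*p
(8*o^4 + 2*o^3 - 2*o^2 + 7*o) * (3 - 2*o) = -16*o^5 + 20*o^4 + 10*o^3 - 20*o^2 + 21*o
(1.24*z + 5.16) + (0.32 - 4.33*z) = 5.48 - 3.09*z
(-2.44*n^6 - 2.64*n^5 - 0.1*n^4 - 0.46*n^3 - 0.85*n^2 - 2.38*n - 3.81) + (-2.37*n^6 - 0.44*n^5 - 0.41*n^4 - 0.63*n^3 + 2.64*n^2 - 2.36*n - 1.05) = -4.81*n^6 - 3.08*n^5 - 0.51*n^4 - 1.09*n^3 + 1.79*n^2 - 4.74*n - 4.86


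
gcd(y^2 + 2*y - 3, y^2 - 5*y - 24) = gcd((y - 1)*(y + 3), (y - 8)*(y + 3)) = y + 3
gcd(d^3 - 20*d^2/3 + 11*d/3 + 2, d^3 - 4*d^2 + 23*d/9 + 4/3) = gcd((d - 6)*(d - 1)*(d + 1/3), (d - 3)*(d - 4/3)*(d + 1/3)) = d + 1/3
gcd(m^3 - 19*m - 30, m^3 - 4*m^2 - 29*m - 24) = m + 3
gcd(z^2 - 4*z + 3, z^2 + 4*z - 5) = z - 1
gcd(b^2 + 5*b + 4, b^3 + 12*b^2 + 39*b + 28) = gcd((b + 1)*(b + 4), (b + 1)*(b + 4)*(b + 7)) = b^2 + 5*b + 4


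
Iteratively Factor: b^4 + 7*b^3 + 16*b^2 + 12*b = (b + 2)*(b^3 + 5*b^2 + 6*b) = (b + 2)^2*(b^2 + 3*b) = b*(b + 2)^2*(b + 3)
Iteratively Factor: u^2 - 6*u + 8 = (u - 4)*(u - 2)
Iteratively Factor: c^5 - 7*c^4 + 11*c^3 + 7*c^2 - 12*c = (c - 3)*(c^4 - 4*c^3 - c^2 + 4*c) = (c - 3)*(c + 1)*(c^3 - 5*c^2 + 4*c) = (c - 3)*(c - 1)*(c + 1)*(c^2 - 4*c) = (c - 4)*(c - 3)*(c - 1)*(c + 1)*(c)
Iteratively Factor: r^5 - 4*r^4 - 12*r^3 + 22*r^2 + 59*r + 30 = (r + 2)*(r^4 - 6*r^3 + 22*r + 15) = (r + 1)*(r + 2)*(r^3 - 7*r^2 + 7*r + 15) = (r - 5)*(r + 1)*(r + 2)*(r^2 - 2*r - 3) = (r - 5)*(r + 1)^2*(r + 2)*(r - 3)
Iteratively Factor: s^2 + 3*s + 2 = (s + 1)*(s + 2)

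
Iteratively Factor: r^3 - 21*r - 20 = (r + 4)*(r^2 - 4*r - 5) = (r - 5)*(r + 4)*(r + 1)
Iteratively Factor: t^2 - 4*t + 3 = (t - 1)*(t - 3)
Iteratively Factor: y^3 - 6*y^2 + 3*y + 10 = (y - 5)*(y^2 - y - 2) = (y - 5)*(y - 2)*(y + 1)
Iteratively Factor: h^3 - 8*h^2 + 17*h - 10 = (h - 1)*(h^2 - 7*h + 10) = (h - 2)*(h - 1)*(h - 5)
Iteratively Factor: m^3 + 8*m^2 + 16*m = (m)*(m^2 + 8*m + 16) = m*(m + 4)*(m + 4)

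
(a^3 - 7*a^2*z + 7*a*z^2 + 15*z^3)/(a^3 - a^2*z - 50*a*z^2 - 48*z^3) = (-a^2 + 8*a*z - 15*z^2)/(-a^2 + 2*a*z + 48*z^2)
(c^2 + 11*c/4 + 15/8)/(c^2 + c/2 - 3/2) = (c + 5/4)/(c - 1)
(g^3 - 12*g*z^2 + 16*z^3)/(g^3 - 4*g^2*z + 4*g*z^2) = (g + 4*z)/g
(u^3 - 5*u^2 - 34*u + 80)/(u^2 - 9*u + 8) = (u^2 + 3*u - 10)/(u - 1)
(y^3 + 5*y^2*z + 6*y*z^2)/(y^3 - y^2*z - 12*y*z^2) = (y + 2*z)/(y - 4*z)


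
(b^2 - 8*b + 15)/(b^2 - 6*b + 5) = (b - 3)/(b - 1)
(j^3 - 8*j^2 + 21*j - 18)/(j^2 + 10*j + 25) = (j^3 - 8*j^2 + 21*j - 18)/(j^2 + 10*j + 25)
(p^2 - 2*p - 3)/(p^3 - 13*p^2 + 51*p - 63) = (p + 1)/(p^2 - 10*p + 21)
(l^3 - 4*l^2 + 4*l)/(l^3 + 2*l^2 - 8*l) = (l - 2)/(l + 4)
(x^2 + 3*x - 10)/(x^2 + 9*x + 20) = (x - 2)/(x + 4)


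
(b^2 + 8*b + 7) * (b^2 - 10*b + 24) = b^4 - 2*b^3 - 49*b^2 + 122*b + 168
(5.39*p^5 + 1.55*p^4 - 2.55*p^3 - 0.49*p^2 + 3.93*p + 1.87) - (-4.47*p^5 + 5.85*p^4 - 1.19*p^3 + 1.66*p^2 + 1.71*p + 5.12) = 9.86*p^5 - 4.3*p^4 - 1.36*p^3 - 2.15*p^2 + 2.22*p - 3.25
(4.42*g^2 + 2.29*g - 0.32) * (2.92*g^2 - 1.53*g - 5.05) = 12.9064*g^4 - 0.0758000000000001*g^3 - 26.7591*g^2 - 11.0749*g + 1.616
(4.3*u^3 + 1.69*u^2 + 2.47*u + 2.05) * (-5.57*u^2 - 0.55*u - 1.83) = -23.951*u^5 - 11.7783*u^4 - 22.5564*u^3 - 15.8697*u^2 - 5.6476*u - 3.7515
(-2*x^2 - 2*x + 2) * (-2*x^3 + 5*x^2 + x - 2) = 4*x^5 - 6*x^4 - 16*x^3 + 12*x^2 + 6*x - 4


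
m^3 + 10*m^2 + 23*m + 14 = (m + 1)*(m + 2)*(m + 7)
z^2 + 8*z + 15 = (z + 3)*(z + 5)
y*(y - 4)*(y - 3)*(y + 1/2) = y^4 - 13*y^3/2 + 17*y^2/2 + 6*y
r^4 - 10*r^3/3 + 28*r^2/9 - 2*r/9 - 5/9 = (r - 5/3)*(r - 1)^2*(r + 1/3)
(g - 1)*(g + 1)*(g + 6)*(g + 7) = g^4 + 13*g^3 + 41*g^2 - 13*g - 42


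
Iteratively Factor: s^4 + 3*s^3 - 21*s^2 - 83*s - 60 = (s - 5)*(s^3 + 8*s^2 + 19*s + 12) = (s - 5)*(s + 4)*(s^2 + 4*s + 3) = (s - 5)*(s + 1)*(s + 4)*(s + 3)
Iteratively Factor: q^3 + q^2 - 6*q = (q + 3)*(q^2 - 2*q) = q*(q + 3)*(q - 2)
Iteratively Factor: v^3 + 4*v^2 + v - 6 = (v - 1)*(v^2 + 5*v + 6) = (v - 1)*(v + 3)*(v + 2)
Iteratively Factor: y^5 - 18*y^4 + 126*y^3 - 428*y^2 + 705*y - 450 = (y - 3)*(y^4 - 15*y^3 + 81*y^2 - 185*y + 150) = (y - 3)^2*(y^3 - 12*y^2 + 45*y - 50) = (y - 3)^2*(y - 2)*(y^2 - 10*y + 25) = (y - 5)*(y - 3)^2*(y - 2)*(y - 5)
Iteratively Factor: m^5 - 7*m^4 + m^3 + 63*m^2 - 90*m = (m - 3)*(m^4 - 4*m^3 - 11*m^2 + 30*m) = m*(m - 3)*(m^3 - 4*m^2 - 11*m + 30) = m*(m - 3)*(m - 2)*(m^2 - 2*m - 15) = m*(m - 3)*(m - 2)*(m + 3)*(m - 5)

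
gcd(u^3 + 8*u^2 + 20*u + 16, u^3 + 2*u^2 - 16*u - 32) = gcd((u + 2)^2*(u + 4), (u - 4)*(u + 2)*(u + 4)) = u^2 + 6*u + 8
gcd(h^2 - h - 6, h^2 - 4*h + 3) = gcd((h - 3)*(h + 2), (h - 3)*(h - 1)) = h - 3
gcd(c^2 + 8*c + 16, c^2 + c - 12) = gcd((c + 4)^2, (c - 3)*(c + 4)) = c + 4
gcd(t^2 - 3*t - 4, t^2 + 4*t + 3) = t + 1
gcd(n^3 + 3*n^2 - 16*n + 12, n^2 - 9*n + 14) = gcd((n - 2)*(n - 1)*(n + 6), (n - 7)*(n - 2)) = n - 2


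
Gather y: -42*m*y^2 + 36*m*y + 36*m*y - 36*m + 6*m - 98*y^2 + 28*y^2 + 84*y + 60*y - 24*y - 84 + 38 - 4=-30*m + y^2*(-42*m - 70) + y*(72*m + 120) - 50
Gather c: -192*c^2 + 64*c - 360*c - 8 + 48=-192*c^2 - 296*c + 40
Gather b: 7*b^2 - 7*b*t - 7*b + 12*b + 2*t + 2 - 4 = 7*b^2 + b*(5 - 7*t) + 2*t - 2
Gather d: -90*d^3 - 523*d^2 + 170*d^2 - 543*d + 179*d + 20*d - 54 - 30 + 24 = -90*d^3 - 353*d^2 - 344*d - 60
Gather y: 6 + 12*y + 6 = 12*y + 12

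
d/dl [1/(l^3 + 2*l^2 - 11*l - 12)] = (-3*l^2 - 4*l + 11)/(l^3 + 2*l^2 - 11*l - 12)^2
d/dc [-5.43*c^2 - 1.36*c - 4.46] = -10.86*c - 1.36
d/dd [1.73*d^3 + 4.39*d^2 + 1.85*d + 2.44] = 5.19*d^2 + 8.78*d + 1.85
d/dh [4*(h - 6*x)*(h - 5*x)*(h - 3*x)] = 12*h^2 - 112*h*x + 252*x^2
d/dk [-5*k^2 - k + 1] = -10*k - 1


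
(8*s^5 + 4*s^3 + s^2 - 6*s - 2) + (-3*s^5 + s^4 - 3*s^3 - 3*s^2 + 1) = 5*s^5 + s^4 + s^3 - 2*s^2 - 6*s - 1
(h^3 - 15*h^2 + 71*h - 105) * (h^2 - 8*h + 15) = h^5 - 23*h^4 + 206*h^3 - 898*h^2 + 1905*h - 1575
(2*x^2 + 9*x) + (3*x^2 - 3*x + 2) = 5*x^2 + 6*x + 2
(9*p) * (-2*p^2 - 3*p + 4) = -18*p^3 - 27*p^2 + 36*p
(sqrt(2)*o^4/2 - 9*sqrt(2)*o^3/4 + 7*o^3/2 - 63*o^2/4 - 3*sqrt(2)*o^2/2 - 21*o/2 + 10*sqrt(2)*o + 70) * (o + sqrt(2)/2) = sqrt(2)*o^5/2 - 9*sqrt(2)*o^4/4 + 4*o^4 - 18*o^3 + sqrt(2)*o^3/4 - 12*o^2 + 17*sqrt(2)*o^2/8 - 21*sqrt(2)*o/4 + 80*o + 35*sqrt(2)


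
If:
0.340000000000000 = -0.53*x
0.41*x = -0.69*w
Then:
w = 0.38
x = -0.64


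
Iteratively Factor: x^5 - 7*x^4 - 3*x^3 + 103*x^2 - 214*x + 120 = (x - 3)*(x^4 - 4*x^3 - 15*x^2 + 58*x - 40) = (x - 3)*(x - 2)*(x^3 - 2*x^2 - 19*x + 20) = (x - 3)*(x - 2)*(x + 4)*(x^2 - 6*x + 5) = (x - 5)*(x - 3)*(x - 2)*(x + 4)*(x - 1)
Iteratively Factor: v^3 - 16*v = (v)*(v^2 - 16) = v*(v + 4)*(v - 4)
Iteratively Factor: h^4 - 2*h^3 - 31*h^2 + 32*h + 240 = (h - 5)*(h^3 + 3*h^2 - 16*h - 48) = (h - 5)*(h - 4)*(h^2 + 7*h + 12) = (h - 5)*(h - 4)*(h + 3)*(h + 4)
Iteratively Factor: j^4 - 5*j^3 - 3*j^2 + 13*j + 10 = (j + 1)*(j^3 - 6*j^2 + 3*j + 10) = (j + 1)^2*(j^2 - 7*j + 10) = (j - 5)*(j + 1)^2*(j - 2)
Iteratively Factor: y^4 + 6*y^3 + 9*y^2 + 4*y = (y + 4)*(y^3 + 2*y^2 + y) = (y + 1)*(y + 4)*(y^2 + y) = (y + 1)^2*(y + 4)*(y)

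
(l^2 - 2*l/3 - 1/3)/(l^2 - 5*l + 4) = (l + 1/3)/(l - 4)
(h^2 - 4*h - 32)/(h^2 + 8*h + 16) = (h - 8)/(h + 4)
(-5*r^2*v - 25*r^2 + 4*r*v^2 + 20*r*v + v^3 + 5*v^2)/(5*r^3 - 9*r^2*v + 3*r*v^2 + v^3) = (-v - 5)/(r - v)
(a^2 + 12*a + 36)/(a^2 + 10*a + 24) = (a + 6)/(a + 4)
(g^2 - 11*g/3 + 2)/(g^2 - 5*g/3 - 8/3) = (-3*g^2 + 11*g - 6)/(-3*g^2 + 5*g + 8)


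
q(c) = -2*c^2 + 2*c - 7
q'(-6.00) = 26.00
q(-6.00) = -91.00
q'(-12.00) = 50.00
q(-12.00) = -319.00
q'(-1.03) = 6.12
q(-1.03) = -11.18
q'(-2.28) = 11.12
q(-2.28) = -21.96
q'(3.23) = -10.92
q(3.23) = -21.41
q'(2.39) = -7.56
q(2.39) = -13.64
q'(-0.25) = 3.00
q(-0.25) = -7.62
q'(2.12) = -6.48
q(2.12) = -11.75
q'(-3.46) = 15.84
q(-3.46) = -37.86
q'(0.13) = 1.48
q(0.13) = -6.77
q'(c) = 2 - 4*c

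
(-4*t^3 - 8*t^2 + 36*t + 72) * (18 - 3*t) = 12*t^4 - 48*t^3 - 252*t^2 + 432*t + 1296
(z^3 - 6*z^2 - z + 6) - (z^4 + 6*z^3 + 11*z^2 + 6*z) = -z^4 - 5*z^3 - 17*z^2 - 7*z + 6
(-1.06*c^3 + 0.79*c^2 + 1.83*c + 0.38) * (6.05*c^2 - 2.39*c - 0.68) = -6.413*c^5 + 7.3129*c^4 + 9.9042*c^3 - 2.6119*c^2 - 2.1526*c - 0.2584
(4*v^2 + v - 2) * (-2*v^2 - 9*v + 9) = -8*v^4 - 38*v^3 + 31*v^2 + 27*v - 18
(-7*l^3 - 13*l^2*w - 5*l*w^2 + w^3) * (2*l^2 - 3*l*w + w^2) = -14*l^5 - 5*l^4*w + 22*l^3*w^2 + 4*l^2*w^3 - 8*l*w^4 + w^5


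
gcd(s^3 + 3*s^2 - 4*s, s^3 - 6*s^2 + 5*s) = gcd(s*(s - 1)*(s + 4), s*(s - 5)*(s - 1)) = s^2 - s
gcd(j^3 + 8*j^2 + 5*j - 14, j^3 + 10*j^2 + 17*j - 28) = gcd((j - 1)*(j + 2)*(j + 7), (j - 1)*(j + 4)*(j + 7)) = j^2 + 6*j - 7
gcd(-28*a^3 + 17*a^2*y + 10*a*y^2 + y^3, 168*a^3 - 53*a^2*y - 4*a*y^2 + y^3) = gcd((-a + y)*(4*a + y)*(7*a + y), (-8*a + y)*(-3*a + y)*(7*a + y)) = 7*a + y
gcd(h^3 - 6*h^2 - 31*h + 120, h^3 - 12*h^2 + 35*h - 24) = h^2 - 11*h + 24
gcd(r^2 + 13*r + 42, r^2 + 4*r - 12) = r + 6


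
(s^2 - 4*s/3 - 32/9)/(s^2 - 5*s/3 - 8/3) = (s + 4/3)/(s + 1)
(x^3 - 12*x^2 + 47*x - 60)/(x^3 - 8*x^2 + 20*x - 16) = (x^2 - 8*x + 15)/(x^2 - 4*x + 4)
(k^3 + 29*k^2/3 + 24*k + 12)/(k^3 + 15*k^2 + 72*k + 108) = (k + 2/3)/(k + 6)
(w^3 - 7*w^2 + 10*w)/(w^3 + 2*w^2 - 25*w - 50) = w*(w - 2)/(w^2 + 7*w + 10)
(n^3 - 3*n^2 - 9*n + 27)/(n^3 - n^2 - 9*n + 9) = (n - 3)/(n - 1)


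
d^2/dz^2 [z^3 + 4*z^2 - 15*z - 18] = 6*z + 8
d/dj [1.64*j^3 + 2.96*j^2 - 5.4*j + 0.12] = 4.92*j^2 + 5.92*j - 5.4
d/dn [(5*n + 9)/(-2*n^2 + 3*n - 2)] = (10*n^2 + 36*n - 37)/(4*n^4 - 12*n^3 + 17*n^2 - 12*n + 4)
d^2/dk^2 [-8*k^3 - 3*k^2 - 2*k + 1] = -48*k - 6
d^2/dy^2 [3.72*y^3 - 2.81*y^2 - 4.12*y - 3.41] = 22.32*y - 5.62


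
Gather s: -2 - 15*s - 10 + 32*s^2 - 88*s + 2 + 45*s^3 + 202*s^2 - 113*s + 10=45*s^3 + 234*s^2 - 216*s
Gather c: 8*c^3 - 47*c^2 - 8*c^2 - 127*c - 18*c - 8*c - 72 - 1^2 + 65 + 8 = 8*c^3 - 55*c^2 - 153*c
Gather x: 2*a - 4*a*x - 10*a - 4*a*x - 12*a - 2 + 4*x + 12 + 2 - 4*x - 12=-8*a*x - 20*a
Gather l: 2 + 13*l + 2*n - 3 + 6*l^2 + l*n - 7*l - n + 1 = 6*l^2 + l*(n + 6) + n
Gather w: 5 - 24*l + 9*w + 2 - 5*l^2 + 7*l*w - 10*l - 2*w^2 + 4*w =-5*l^2 - 34*l - 2*w^2 + w*(7*l + 13) + 7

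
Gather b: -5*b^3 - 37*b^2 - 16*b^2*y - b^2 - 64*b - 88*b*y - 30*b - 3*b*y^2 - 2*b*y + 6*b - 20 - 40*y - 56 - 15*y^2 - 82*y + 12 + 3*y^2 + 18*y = -5*b^3 + b^2*(-16*y - 38) + b*(-3*y^2 - 90*y - 88) - 12*y^2 - 104*y - 64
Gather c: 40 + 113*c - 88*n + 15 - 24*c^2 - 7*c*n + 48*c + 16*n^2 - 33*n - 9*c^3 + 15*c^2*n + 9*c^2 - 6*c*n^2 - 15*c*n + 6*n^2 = -9*c^3 + c^2*(15*n - 15) + c*(-6*n^2 - 22*n + 161) + 22*n^2 - 121*n + 55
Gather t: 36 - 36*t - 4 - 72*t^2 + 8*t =-72*t^2 - 28*t + 32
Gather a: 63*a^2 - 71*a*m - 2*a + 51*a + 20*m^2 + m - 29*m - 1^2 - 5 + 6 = 63*a^2 + a*(49 - 71*m) + 20*m^2 - 28*m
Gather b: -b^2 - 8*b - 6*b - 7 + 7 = -b^2 - 14*b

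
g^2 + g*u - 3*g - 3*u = (g - 3)*(g + u)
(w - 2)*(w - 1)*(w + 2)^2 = w^4 + w^3 - 6*w^2 - 4*w + 8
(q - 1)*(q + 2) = q^2 + q - 2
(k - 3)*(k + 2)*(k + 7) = k^3 + 6*k^2 - 13*k - 42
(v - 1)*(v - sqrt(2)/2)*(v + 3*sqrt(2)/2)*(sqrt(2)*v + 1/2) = sqrt(2)*v^4 - sqrt(2)*v^3 + 5*v^3/2 - 5*v^2/2 - sqrt(2)*v^2 - 3*v/4 + sqrt(2)*v + 3/4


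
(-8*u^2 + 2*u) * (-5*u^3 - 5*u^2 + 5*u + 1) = 40*u^5 + 30*u^4 - 50*u^3 + 2*u^2 + 2*u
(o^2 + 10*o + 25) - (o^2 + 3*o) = 7*o + 25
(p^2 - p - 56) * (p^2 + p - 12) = p^4 - 69*p^2 - 44*p + 672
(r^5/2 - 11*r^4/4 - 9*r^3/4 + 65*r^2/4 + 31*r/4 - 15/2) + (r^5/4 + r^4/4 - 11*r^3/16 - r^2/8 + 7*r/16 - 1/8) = 3*r^5/4 - 5*r^4/2 - 47*r^3/16 + 129*r^2/8 + 131*r/16 - 61/8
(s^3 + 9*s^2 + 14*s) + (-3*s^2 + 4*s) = s^3 + 6*s^2 + 18*s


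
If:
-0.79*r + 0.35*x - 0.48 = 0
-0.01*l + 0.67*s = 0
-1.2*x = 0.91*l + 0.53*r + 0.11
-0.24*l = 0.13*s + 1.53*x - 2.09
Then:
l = -2.56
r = 0.18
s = -0.04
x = 1.77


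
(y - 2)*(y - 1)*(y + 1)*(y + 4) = y^4 + 2*y^3 - 9*y^2 - 2*y + 8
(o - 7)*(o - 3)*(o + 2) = o^3 - 8*o^2 + o + 42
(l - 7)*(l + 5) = l^2 - 2*l - 35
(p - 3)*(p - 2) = p^2 - 5*p + 6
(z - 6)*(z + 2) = z^2 - 4*z - 12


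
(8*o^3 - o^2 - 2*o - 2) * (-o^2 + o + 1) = -8*o^5 + 9*o^4 + 9*o^3 - o^2 - 4*o - 2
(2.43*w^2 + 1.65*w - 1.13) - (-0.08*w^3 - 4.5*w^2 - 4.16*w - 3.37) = 0.08*w^3 + 6.93*w^2 + 5.81*w + 2.24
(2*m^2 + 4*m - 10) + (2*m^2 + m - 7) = 4*m^2 + 5*m - 17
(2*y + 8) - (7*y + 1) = 7 - 5*y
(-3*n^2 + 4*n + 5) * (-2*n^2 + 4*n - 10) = 6*n^4 - 20*n^3 + 36*n^2 - 20*n - 50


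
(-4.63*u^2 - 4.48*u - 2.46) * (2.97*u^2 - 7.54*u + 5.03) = -13.7511*u^4 + 21.6046*u^3 + 3.1841*u^2 - 3.986*u - 12.3738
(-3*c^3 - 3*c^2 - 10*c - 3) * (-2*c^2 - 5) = 6*c^5 + 6*c^4 + 35*c^3 + 21*c^2 + 50*c + 15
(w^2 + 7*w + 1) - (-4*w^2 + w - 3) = 5*w^2 + 6*w + 4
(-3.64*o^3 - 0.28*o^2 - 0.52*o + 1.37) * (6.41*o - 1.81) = -23.3324*o^4 + 4.7936*o^3 - 2.8264*o^2 + 9.7229*o - 2.4797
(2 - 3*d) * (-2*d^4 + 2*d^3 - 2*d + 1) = 6*d^5 - 10*d^4 + 4*d^3 + 6*d^2 - 7*d + 2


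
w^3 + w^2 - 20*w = w*(w - 4)*(w + 5)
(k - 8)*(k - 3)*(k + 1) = k^3 - 10*k^2 + 13*k + 24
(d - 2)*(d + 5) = d^2 + 3*d - 10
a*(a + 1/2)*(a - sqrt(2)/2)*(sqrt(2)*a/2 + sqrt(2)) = sqrt(2)*a^4/2 - a^3/2 + 5*sqrt(2)*a^3/4 - 5*a^2/4 + sqrt(2)*a^2/2 - a/2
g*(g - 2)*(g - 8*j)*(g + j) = g^4 - 7*g^3*j - 2*g^3 - 8*g^2*j^2 + 14*g^2*j + 16*g*j^2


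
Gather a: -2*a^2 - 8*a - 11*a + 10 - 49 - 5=-2*a^2 - 19*a - 44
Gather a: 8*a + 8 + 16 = 8*a + 24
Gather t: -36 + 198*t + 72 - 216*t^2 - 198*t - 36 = -216*t^2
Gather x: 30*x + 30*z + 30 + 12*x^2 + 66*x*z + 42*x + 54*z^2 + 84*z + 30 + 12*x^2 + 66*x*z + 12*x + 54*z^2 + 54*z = 24*x^2 + x*(132*z + 84) + 108*z^2 + 168*z + 60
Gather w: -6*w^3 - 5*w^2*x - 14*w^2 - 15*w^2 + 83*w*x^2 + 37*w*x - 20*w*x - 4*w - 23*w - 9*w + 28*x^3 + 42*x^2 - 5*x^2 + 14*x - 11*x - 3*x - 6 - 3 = -6*w^3 + w^2*(-5*x - 29) + w*(83*x^2 + 17*x - 36) + 28*x^3 + 37*x^2 - 9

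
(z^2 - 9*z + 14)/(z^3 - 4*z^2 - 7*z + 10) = (z^2 - 9*z + 14)/(z^3 - 4*z^2 - 7*z + 10)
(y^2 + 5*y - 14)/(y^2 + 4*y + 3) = (y^2 + 5*y - 14)/(y^2 + 4*y + 3)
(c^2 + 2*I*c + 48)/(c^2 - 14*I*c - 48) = (c + 8*I)/(c - 8*I)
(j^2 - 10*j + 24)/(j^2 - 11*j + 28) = (j - 6)/(j - 7)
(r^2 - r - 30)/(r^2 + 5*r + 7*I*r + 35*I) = (r - 6)/(r + 7*I)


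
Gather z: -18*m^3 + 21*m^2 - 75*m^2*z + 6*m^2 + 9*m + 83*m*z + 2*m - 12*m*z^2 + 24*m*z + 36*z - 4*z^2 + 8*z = -18*m^3 + 27*m^2 + 11*m + z^2*(-12*m - 4) + z*(-75*m^2 + 107*m + 44)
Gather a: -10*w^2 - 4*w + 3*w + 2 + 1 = -10*w^2 - w + 3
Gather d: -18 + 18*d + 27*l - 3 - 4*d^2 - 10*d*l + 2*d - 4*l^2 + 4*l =-4*d^2 + d*(20 - 10*l) - 4*l^2 + 31*l - 21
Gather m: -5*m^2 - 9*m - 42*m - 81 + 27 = -5*m^2 - 51*m - 54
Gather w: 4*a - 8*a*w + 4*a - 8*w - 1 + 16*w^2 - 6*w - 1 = 8*a + 16*w^2 + w*(-8*a - 14) - 2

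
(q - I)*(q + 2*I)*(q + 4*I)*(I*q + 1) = I*q^4 - 4*q^3 + 3*I*q^2 - 10*q + 8*I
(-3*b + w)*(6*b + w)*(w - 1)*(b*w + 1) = -18*b^3*w^2 + 18*b^3*w + 3*b^2*w^3 - 3*b^2*w^2 - 18*b^2*w + 18*b^2 + b*w^4 - b*w^3 + 3*b*w^2 - 3*b*w + w^3 - w^2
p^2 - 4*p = p*(p - 4)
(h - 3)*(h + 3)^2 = h^3 + 3*h^2 - 9*h - 27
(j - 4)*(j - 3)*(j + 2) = j^3 - 5*j^2 - 2*j + 24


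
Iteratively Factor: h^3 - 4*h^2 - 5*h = (h + 1)*(h^2 - 5*h) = h*(h + 1)*(h - 5)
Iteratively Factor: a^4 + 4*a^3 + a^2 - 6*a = (a)*(a^3 + 4*a^2 + a - 6) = a*(a - 1)*(a^2 + 5*a + 6) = a*(a - 1)*(a + 3)*(a + 2)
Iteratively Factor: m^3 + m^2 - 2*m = (m + 2)*(m^2 - m) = (m - 1)*(m + 2)*(m)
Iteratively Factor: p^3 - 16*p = (p)*(p^2 - 16) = p*(p + 4)*(p - 4)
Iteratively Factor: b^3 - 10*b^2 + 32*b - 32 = (b - 4)*(b^2 - 6*b + 8) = (b - 4)^2*(b - 2)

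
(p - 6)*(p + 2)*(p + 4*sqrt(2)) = p^3 - 4*p^2 + 4*sqrt(2)*p^2 - 16*sqrt(2)*p - 12*p - 48*sqrt(2)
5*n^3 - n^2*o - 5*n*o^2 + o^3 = (-5*n + o)*(-n + o)*(n + o)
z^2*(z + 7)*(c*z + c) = c*z^4 + 8*c*z^3 + 7*c*z^2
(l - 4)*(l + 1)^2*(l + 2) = l^4 - 11*l^2 - 18*l - 8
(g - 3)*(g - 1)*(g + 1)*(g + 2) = g^4 - g^3 - 7*g^2 + g + 6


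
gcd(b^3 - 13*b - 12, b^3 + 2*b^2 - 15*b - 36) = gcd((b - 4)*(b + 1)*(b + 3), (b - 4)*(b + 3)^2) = b^2 - b - 12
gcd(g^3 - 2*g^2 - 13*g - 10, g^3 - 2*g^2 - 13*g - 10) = g^3 - 2*g^2 - 13*g - 10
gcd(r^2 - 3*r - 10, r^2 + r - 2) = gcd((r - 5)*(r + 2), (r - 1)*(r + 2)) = r + 2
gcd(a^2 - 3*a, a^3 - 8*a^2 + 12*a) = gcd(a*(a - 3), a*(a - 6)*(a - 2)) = a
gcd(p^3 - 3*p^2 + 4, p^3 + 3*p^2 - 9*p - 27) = 1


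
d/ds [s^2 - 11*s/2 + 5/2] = 2*s - 11/2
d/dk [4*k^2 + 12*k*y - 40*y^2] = 8*k + 12*y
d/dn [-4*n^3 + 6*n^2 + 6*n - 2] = -12*n^2 + 12*n + 6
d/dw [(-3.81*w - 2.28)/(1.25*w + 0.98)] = (-1.10475*w - 0.866124)/(1.25*w + 0.98)^3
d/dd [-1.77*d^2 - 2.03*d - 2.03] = -3.54*d - 2.03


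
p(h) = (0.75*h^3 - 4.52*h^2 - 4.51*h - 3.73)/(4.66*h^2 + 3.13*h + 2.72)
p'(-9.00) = 0.17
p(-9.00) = -2.49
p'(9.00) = 0.16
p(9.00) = 0.33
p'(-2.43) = 0.21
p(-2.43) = -1.34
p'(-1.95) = 0.22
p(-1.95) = -1.23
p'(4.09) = 0.18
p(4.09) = -0.50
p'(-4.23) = 0.18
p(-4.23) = -1.68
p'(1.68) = 0.23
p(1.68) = -0.97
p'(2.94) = 0.19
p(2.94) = -0.71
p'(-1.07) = 0.10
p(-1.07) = -1.06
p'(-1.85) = 0.22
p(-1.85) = -1.21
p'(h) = (-9.32*h - 3.13)*(0.75*h^3 - 4.52*h^2 - 4.51*h - 3.73)/(4.66*h^2 + 3.13*h + 2.72)^2 + (2.25*h^2 - 9.04*h - 4.51)/(4.66*h^2 + 3.13*h + 2.72) = (3.495*h^4 + 4.69499999999999*h^3 + 12.989*h^2 + 10.1748*h - 0.592300000000002)/(21.7156*h^4 + 29.1716*h^3 + 35.1473*h^2 + 17.0272*h + 7.3984)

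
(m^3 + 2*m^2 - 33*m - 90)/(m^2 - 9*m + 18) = (m^2 + 8*m + 15)/(m - 3)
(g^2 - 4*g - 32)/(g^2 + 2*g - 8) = (g - 8)/(g - 2)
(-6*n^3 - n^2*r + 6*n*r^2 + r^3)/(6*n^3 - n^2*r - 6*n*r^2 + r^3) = (6*n + r)/(-6*n + r)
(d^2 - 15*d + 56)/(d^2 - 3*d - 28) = (d - 8)/(d + 4)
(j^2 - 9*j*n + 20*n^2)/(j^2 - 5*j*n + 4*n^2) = (j - 5*n)/(j - n)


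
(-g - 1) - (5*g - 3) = 2 - 6*g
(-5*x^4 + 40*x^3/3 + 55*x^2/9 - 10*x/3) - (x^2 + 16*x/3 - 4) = -5*x^4 + 40*x^3/3 + 46*x^2/9 - 26*x/3 + 4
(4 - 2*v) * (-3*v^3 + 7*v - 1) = 6*v^4 - 12*v^3 - 14*v^2 + 30*v - 4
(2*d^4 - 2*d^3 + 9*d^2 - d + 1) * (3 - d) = -2*d^5 + 8*d^4 - 15*d^3 + 28*d^2 - 4*d + 3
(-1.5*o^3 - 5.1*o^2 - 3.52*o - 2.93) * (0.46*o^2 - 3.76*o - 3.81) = -0.69*o^5 + 3.294*o^4 + 23.2718*o^3 + 31.3184*o^2 + 24.428*o + 11.1633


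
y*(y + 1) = y^2 + y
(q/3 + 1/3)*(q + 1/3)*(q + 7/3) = q^3/3 + 11*q^2/9 + 31*q/27 + 7/27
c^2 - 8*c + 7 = (c - 7)*(c - 1)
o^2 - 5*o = o*(o - 5)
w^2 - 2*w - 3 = (w - 3)*(w + 1)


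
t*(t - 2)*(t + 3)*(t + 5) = t^4 + 6*t^3 - t^2 - 30*t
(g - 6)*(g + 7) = g^2 + g - 42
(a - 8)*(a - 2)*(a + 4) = a^3 - 6*a^2 - 24*a + 64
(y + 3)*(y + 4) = y^2 + 7*y + 12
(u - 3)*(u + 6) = u^2 + 3*u - 18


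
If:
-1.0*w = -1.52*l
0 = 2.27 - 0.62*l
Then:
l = 3.66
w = 5.57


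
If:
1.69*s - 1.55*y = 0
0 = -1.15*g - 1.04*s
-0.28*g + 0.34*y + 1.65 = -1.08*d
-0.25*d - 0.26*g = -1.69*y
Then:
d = -1.43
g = 0.16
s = -0.17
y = -0.19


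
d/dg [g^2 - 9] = 2*g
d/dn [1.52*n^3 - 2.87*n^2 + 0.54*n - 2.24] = 4.56*n^2 - 5.74*n + 0.54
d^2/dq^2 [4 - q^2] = -2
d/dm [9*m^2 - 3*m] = 18*m - 3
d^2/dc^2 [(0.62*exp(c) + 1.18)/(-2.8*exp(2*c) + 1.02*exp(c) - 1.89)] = (-4.8608*exp(4*c) - 38.77552*exp(3*c) + 29.79648*exp(2*c) + 22.555332*exp(c) - 4.489506)*exp(c)/(21.952*exp(6*c) - 23.9904*exp(5*c) + 53.19216*exp(4*c) - 33.448248*exp(3*c) + 35.904708*exp(2*c) - 10.930626*exp(c) + 6.751269)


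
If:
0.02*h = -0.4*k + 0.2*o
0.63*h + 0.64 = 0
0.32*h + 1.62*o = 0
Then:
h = -1.02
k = 0.15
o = 0.20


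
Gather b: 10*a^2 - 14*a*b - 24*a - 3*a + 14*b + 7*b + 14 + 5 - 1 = 10*a^2 - 27*a + b*(21 - 14*a) + 18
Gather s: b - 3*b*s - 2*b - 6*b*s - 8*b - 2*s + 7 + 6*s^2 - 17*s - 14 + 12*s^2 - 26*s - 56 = -9*b + 18*s^2 + s*(-9*b - 45) - 63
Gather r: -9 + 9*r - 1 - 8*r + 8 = r - 2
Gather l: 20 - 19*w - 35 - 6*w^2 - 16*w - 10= -6*w^2 - 35*w - 25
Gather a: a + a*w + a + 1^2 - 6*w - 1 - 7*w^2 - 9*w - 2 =a*(w + 2) - 7*w^2 - 15*w - 2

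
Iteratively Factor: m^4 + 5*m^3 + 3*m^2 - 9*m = (m + 3)*(m^3 + 2*m^2 - 3*m) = m*(m + 3)*(m^2 + 2*m - 3) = m*(m - 1)*(m + 3)*(m + 3)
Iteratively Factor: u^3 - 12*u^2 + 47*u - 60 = (u - 3)*(u^2 - 9*u + 20) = (u - 5)*(u - 3)*(u - 4)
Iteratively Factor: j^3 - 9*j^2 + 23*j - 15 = (j - 5)*(j^2 - 4*j + 3) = (j - 5)*(j - 3)*(j - 1)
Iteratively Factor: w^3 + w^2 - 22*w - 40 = (w + 4)*(w^2 - 3*w - 10) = (w + 2)*(w + 4)*(w - 5)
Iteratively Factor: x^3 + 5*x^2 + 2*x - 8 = (x + 4)*(x^2 + x - 2) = (x + 2)*(x + 4)*(x - 1)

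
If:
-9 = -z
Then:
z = 9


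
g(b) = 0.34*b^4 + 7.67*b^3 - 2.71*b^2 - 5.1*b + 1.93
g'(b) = 1.36*b^3 + 23.01*b^2 - 5.42*b - 5.1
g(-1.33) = -13.06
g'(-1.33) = 39.61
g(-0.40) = 3.05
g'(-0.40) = 0.66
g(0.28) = 0.46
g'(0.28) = -4.78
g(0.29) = 0.41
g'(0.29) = -4.70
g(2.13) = 59.89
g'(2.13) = 100.89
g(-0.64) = 2.13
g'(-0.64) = 7.44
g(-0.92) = -1.40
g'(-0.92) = 18.30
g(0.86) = 0.60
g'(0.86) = 8.12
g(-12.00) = -6530.63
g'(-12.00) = 1023.30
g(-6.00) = -1281.11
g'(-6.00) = 562.02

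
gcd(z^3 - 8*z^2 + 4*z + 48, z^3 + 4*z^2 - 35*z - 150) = z - 6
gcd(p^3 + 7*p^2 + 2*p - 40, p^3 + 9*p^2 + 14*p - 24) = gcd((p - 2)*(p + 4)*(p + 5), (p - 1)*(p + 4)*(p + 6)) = p + 4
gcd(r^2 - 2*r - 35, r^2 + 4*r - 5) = r + 5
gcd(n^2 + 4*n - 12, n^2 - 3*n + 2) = n - 2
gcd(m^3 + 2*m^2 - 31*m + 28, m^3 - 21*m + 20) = m^2 - 5*m + 4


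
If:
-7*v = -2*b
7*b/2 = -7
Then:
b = -2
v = -4/7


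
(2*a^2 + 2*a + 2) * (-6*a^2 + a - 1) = -12*a^4 - 10*a^3 - 12*a^2 - 2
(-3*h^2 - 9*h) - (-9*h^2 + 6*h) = 6*h^2 - 15*h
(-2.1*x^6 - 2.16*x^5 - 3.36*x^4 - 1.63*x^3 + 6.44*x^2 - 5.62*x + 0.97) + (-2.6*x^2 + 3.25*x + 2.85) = -2.1*x^6 - 2.16*x^5 - 3.36*x^4 - 1.63*x^3 + 3.84*x^2 - 2.37*x + 3.82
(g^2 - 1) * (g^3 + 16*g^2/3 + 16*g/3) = g^5 + 16*g^4/3 + 13*g^3/3 - 16*g^2/3 - 16*g/3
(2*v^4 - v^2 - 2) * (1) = 2*v^4 - v^2 - 2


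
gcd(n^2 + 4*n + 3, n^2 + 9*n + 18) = n + 3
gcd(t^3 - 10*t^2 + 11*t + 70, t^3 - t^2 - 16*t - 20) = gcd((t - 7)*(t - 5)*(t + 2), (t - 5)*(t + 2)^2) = t^2 - 3*t - 10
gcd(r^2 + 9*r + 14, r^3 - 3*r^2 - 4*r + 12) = r + 2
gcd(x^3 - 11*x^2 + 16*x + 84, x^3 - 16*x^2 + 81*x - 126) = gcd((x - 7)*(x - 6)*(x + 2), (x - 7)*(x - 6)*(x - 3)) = x^2 - 13*x + 42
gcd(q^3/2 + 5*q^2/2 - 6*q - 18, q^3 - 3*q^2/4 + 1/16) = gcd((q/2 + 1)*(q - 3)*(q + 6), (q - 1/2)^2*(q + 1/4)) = 1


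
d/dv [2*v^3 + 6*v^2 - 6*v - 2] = 6*v^2 + 12*v - 6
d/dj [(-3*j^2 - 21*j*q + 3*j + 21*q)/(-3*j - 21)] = (j^2 + 14*j + 56*q - 7)/(j^2 + 14*j + 49)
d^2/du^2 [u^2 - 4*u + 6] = 2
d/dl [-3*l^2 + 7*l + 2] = 7 - 6*l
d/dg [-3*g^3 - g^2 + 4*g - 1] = -9*g^2 - 2*g + 4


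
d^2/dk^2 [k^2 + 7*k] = 2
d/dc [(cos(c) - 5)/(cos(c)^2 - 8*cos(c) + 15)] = sin(c)/(cos(c) - 3)^2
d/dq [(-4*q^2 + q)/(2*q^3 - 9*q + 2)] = (3*q*(4*q - 1)*(2*q^2 - 3) + (1 - 8*q)*(2*q^3 - 9*q + 2))/(2*q^3 - 9*q + 2)^2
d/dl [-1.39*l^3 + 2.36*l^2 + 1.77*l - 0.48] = -4.17*l^2 + 4.72*l + 1.77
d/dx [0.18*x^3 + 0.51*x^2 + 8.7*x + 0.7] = 0.54*x^2 + 1.02*x + 8.7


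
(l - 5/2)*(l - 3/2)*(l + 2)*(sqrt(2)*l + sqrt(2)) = sqrt(2)*l^4 - sqrt(2)*l^3 - 25*sqrt(2)*l^2/4 + 13*sqrt(2)*l/4 + 15*sqrt(2)/2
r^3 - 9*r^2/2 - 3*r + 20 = (r - 4)*(r - 5/2)*(r + 2)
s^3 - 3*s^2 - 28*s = s*(s - 7)*(s + 4)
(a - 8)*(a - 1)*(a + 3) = a^3 - 6*a^2 - 19*a + 24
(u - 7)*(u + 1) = u^2 - 6*u - 7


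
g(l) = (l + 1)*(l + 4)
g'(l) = 2*l + 5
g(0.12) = 4.61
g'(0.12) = 5.24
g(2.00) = 18.00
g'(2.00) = 9.00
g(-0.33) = 2.46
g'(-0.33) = 4.34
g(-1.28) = -0.76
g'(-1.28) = 2.44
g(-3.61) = -1.02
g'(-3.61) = -2.22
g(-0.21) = 2.99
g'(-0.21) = 4.58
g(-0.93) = 0.21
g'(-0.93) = 3.14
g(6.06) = 71.02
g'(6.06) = 17.12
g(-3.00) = -2.00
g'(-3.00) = -1.00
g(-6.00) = 10.00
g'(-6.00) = -7.00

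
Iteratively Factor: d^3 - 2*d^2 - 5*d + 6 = (d - 3)*(d^2 + d - 2) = (d - 3)*(d - 1)*(d + 2)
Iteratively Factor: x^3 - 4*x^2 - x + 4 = (x - 1)*(x^2 - 3*x - 4) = (x - 4)*(x - 1)*(x + 1)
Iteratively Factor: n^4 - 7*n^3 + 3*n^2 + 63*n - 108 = (n - 3)*(n^3 - 4*n^2 - 9*n + 36) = (n - 4)*(n - 3)*(n^2 - 9) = (n - 4)*(n - 3)*(n + 3)*(n - 3)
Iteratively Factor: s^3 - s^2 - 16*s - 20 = (s - 5)*(s^2 + 4*s + 4) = (s - 5)*(s + 2)*(s + 2)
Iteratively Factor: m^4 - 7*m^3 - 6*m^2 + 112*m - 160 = (m + 4)*(m^3 - 11*m^2 + 38*m - 40) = (m - 2)*(m + 4)*(m^2 - 9*m + 20) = (m - 5)*(m - 2)*(m + 4)*(m - 4)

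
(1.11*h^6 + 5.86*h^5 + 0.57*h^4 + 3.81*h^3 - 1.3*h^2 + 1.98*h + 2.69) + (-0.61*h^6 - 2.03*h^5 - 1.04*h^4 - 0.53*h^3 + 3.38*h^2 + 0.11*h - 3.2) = 0.5*h^6 + 3.83*h^5 - 0.47*h^4 + 3.28*h^3 + 2.08*h^2 + 2.09*h - 0.51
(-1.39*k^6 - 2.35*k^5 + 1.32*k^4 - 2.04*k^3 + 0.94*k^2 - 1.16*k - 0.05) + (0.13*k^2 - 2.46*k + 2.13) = -1.39*k^6 - 2.35*k^5 + 1.32*k^4 - 2.04*k^3 + 1.07*k^2 - 3.62*k + 2.08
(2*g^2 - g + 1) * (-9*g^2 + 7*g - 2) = -18*g^4 + 23*g^3 - 20*g^2 + 9*g - 2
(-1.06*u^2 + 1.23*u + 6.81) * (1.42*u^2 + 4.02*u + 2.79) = -1.5052*u^4 - 2.5146*u^3 + 11.6574*u^2 + 30.8079*u + 18.9999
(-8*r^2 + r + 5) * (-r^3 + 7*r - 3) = 8*r^5 - r^4 - 61*r^3 + 31*r^2 + 32*r - 15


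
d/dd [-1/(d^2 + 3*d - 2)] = (2*d + 3)/(d^2 + 3*d - 2)^2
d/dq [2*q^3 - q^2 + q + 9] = 6*q^2 - 2*q + 1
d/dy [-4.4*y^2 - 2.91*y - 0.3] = -8.8*y - 2.91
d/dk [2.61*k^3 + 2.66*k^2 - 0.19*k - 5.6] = 7.83*k^2 + 5.32*k - 0.19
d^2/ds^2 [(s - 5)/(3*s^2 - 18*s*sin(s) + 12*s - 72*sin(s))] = 2*(4*(s - 5)*(3*s*cos(s) - s + 3*sin(s) + 12*cos(s) - 2)^2 + (s^2 - 6*s*sin(s) + 4*s - 24*sin(s))*(-3*s^2*sin(s) + 3*s*sin(s) + 12*s*cos(s) - 3*s + 66*sin(s) - 6*cos(s) + 1))/(3*(s + 4)^3*(s - 6*sin(s))^3)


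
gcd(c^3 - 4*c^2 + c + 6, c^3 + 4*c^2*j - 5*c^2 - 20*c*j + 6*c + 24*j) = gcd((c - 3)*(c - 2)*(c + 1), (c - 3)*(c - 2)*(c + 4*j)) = c^2 - 5*c + 6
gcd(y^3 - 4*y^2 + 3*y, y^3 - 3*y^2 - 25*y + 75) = y - 3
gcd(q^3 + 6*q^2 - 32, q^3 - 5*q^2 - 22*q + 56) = q^2 + 2*q - 8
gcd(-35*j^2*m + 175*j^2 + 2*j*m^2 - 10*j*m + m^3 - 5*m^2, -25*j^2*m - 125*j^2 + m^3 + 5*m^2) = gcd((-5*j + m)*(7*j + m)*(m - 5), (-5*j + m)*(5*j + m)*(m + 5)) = 5*j - m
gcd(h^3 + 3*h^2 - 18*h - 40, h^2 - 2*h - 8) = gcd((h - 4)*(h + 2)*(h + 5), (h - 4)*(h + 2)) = h^2 - 2*h - 8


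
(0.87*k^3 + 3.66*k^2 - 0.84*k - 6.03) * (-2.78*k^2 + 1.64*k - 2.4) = -2.4186*k^5 - 8.748*k^4 + 6.2496*k^3 + 6.6018*k^2 - 7.8732*k + 14.472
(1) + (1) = 2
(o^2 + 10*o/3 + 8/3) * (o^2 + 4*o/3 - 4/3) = o^4 + 14*o^3/3 + 52*o^2/9 - 8*o/9 - 32/9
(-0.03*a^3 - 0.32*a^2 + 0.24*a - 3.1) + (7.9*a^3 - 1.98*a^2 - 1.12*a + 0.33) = 7.87*a^3 - 2.3*a^2 - 0.88*a - 2.77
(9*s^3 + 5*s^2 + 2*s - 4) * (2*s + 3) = 18*s^4 + 37*s^3 + 19*s^2 - 2*s - 12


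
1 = 1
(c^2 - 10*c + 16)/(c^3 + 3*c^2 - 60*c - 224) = (c - 2)/(c^2 + 11*c + 28)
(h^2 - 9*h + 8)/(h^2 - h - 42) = (-h^2 + 9*h - 8)/(-h^2 + h + 42)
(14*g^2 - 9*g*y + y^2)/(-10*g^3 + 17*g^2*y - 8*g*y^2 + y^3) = (-7*g + y)/(5*g^2 - 6*g*y + y^2)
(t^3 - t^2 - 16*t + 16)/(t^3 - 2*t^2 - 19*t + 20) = (t - 4)/(t - 5)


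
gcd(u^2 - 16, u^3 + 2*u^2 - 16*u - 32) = u^2 - 16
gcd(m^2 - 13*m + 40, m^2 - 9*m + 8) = m - 8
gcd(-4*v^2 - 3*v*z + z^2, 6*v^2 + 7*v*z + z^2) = v + z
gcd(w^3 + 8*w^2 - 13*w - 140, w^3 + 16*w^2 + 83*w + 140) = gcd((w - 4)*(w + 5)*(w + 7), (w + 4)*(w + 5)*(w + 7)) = w^2 + 12*w + 35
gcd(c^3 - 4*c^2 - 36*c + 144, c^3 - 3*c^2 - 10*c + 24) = c - 4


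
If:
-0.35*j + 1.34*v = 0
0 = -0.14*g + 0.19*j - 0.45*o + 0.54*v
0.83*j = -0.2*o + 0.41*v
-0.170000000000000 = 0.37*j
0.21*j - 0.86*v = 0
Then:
No Solution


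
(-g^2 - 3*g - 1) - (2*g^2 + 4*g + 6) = -3*g^2 - 7*g - 7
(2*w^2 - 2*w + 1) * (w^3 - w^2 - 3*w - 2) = 2*w^5 - 4*w^4 - 3*w^3 + w^2 + w - 2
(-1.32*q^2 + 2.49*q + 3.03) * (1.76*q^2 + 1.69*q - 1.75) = -2.3232*q^4 + 2.1516*q^3 + 11.8509*q^2 + 0.763199999999999*q - 5.3025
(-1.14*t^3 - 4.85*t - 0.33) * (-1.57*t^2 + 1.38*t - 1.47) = 1.7898*t^5 - 1.5732*t^4 + 9.2903*t^3 - 6.1749*t^2 + 6.6741*t + 0.4851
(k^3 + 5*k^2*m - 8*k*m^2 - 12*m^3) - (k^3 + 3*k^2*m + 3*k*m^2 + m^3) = 2*k^2*m - 11*k*m^2 - 13*m^3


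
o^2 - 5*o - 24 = (o - 8)*(o + 3)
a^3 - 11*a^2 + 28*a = a*(a - 7)*(a - 4)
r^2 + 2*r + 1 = (r + 1)^2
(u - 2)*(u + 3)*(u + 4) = u^3 + 5*u^2 - 2*u - 24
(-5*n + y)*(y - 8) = -5*n*y + 40*n + y^2 - 8*y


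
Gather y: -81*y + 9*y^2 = 9*y^2 - 81*y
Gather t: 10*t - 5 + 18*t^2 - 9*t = 18*t^2 + t - 5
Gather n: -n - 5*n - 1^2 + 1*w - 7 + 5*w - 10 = -6*n + 6*w - 18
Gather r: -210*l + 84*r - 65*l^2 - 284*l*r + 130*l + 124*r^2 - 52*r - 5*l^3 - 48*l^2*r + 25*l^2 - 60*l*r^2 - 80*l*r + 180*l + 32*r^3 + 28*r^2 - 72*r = -5*l^3 - 40*l^2 + 100*l + 32*r^3 + r^2*(152 - 60*l) + r*(-48*l^2 - 364*l - 40)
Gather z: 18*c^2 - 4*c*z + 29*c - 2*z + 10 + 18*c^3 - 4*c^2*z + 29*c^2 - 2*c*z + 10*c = 18*c^3 + 47*c^2 + 39*c + z*(-4*c^2 - 6*c - 2) + 10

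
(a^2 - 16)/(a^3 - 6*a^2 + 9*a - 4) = (a + 4)/(a^2 - 2*a + 1)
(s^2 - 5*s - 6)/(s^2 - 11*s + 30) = (s + 1)/(s - 5)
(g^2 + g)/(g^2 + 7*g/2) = 2*(g + 1)/(2*g + 7)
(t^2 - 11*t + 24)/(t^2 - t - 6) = (t - 8)/(t + 2)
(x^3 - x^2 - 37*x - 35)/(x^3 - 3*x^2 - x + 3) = (x^2 - 2*x - 35)/(x^2 - 4*x + 3)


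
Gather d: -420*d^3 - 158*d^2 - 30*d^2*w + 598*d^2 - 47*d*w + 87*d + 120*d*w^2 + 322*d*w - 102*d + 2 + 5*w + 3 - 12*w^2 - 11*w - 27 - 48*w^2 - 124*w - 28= -420*d^3 + d^2*(440 - 30*w) + d*(120*w^2 + 275*w - 15) - 60*w^2 - 130*w - 50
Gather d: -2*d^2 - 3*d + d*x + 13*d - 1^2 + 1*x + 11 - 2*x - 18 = -2*d^2 + d*(x + 10) - x - 8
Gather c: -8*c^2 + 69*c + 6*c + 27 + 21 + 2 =-8*c^2 + 75*c + 50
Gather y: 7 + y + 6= y + 13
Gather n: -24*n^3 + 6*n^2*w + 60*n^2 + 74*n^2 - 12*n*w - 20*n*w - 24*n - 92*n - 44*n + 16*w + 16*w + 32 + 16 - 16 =-24*n^3 + n^2*(6*w + 134) + n*(-32*w - 160) + 32*w + 32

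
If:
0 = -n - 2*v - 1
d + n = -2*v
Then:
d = 1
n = -2*v - 1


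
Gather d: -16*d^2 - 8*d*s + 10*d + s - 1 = -16*d^2 + d*(10 - 8*s) + s - 1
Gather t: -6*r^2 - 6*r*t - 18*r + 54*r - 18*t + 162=-6*r^2 + 36*r + t*(-6*r - 18) + 162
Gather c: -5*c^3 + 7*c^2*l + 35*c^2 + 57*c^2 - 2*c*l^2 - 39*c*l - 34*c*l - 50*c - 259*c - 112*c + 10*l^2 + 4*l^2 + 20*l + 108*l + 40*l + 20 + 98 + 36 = -5*c^3 + c^2*(7*l + 92) + c*(-2*l^2 - 73*l - 421) + 14*l^2 + 168*l + 154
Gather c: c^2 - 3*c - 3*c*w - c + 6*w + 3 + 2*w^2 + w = c^2 + c*(-3*w - 4) + 2*w^2 + 7*w + 3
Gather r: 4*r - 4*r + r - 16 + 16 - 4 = r - 4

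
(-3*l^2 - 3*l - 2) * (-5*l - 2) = 15*l^3 + 21*l^2 + 16*l + 4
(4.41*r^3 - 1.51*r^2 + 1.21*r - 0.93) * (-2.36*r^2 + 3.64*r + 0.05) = -10.4076*r^5 + 19.616*r^4 - 8.1315*r^3 + 6.5237*r^2 - 3.3247*r - 0.0465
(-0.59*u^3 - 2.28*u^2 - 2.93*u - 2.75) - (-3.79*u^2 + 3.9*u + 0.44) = -0.59*u^3 + 1.51*u^2 - 6.83*u - 3.19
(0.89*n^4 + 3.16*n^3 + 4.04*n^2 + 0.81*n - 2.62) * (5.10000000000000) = 4.539*n^4 + 16.116*n^3 + 20.604*n^2 + 4.131*n - 13.362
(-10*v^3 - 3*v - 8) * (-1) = 10*v^3 + 3*v + 8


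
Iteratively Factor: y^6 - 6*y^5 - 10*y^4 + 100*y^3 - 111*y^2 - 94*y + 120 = (y + 1)*(y^5 - 7*y^4 - 3*y^3 + 103*y^2 - 214*y + 120) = (y + 1)*(y + 4)*(y^4 - 11*y^3 + 41*y^2 - 61*y + 30) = (y - 5)*(y + 1)*(y + 4)*(y^3 - 6*y^2 + 11*y - 6) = (y - 5)*(y - 3)*(y + 1)*(y + 4)*(y^2 - 3*y + 2) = (y - 5)*(y - 3)*(y - 2)*(y + 1)*(y + 4)*(y - 1)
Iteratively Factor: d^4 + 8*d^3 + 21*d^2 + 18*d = (d + 2)*(d^3 + 6*d^2 + 9*d) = (d + 2)*(d + 3)*(d^2 + 3*d) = d*(d + 2)*(d + 3)*(d + 3)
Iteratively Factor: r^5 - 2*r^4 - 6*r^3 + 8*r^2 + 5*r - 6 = (r - 1)*(r^4 - r^3 - 7*r^2 + r + 6) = (r - 1)^2*(r^3 - 7*r - 6) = (r - 3)*(r - 1)^2*(r^2 + 3*r + 2) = (r - 3)*(r - 1)^2*(r + 1)*(r + 2)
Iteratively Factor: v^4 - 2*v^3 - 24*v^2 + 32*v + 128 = (v + 2)*(v^3 - 4*v^2 - 16*v + 64) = (v - 4)*(v + 2)*(v^2 - 16) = (v - 4)^2*(v + 2)*(v + 4)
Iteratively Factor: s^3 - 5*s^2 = (s)*(s^2 - 5*s) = s^2*(s - 5)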